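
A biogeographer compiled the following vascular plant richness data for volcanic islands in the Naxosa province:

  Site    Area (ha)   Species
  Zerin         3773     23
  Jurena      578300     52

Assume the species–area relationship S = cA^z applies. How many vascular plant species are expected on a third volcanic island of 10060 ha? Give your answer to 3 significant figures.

z = ln(52/23) / ln(578300/3773) = 0.8157 / 5.0322 = 0.1621
c = 23 / 3773^0.1621 = 23 / 3.8 = 6.052
S₃ = 6.052 × 10060^0.1621 = 6.052 × 4.455 ≈ 26.96

27.0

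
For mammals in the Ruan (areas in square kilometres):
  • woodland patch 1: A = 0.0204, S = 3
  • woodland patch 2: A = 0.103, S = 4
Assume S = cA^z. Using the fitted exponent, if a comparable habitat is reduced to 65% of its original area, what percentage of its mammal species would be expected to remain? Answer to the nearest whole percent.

93%

z = ln(4/3) / ln(0.103/0.0204) = 0.2877 / 1.6192 = 0.1777
S_new/S_old = (A_new/A_old)^z = 0.65^0.1777 = exp(0.1777 × -0.4308) = 0.9263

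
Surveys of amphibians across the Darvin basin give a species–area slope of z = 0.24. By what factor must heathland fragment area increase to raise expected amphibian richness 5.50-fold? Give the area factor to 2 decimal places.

1215.75

(A₂/A₁)^0.24 = 5.5, so A₂/A₁ = 5.5^(1/0.24) = 5.5^4.167
ln(A₂/A₁) = ln 5.5 / 0.24 = 1.7047 / 0.24 = 7.1031
A₂/A₁ = e^7.1031 ≈ 1216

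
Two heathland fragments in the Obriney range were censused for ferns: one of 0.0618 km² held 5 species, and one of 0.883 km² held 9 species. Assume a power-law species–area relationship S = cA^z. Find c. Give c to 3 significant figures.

9.25

z = ln(S₂/S₁) / ln(A₂/A₁) = ln(9/5) / ln(0.883/0.0618) = 0.5878 / 2.6594 = 0.2210
c = S₁ / A₁^z = 5 / 0.0618^0.2210 = 5 / 0.5405 = 9.251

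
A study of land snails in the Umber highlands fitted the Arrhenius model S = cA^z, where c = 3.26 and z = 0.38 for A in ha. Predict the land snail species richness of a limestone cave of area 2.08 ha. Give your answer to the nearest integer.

4

S = 3.26 × 2.08^0.38
ln S = ln 3.26 + 0.38 × ln 2.08 = 1.1817 + 0.38 × 0.7324 = 1.4600
S = e^1.4600 ≈ 4.306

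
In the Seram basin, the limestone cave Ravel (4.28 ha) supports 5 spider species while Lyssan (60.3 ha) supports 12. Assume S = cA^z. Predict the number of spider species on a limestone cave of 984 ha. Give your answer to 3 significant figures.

z = ln(12/5) / ln(60.3/4.28) = 0.8755 / 2.6454 = 0.3309
c = 5 / 4.28^0.3309 = 5 / 1.618 = 3.09
S₃ = 3.09 × 984^0.3309 = 3.09 × 9.784 ≈ 30.23

30.2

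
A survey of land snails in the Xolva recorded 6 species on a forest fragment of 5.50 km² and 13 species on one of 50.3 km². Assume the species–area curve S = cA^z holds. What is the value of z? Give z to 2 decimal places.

0.35

Taking logs: ln S = ln c + z ln A, so z = (ln S₂ − ln S₁)/(ln A₂ − ln A₁).
z = ln(13/6) / ln(50.3/5.5) = ln(2.167) / ln(9.145) = 0.7732 / 2.2133 = 0.3493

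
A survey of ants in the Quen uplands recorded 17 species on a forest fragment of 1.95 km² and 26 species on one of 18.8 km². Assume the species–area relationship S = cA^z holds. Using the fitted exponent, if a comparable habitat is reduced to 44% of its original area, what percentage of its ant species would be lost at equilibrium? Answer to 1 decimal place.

z = ln(26/17) / ln(18.8/1.95) = 0.4249 / 2.2660 = 0.1875
S_new/S_old = (A_new/A_old)^z = 0.44^0.1875 = exp(0.1875 × -0.8210) = 0.8573
Fraction lost = 1 − 0.8573 = 0.1427

14.3%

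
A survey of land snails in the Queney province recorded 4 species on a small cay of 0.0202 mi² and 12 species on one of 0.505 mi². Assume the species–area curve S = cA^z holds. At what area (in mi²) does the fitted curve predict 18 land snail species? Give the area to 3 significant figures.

z = ln(12/4) / ln(0.505/0.0202) = 1.0986 / 3.2189 = 0.3413
c = 4 / 0.0202^0.3413 = 4 / 0.264 = 15.15
A = (18/15.15)^(1/0.3413) ⇒ ln A = ln(1.188)/0.3413 = 0.5048
A = e^0.5048 ≈ 1.657 mi²

1.66 mi²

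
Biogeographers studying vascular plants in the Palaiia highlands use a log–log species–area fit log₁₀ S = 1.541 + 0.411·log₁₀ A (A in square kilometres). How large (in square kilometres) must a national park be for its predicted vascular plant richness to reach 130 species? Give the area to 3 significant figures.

130 = 34.75 × A^0.411  ⇒  A^0.411 = 130/34.75 = 3.741
ln A = ln(3.741) / 0.411 = 1.3193 / 0.411 = 3.2099
A = e^3.2099 ≈ 24.78 square kilometres

24.8 square kilometres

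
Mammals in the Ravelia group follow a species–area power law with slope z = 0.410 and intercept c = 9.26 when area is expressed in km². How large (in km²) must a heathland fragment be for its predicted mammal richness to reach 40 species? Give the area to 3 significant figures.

35.5 km²

40 = 9.26 × A^0.41  ⇒  A^0.41 = 40/9.26 = 4.32
ln A = ln(4.32) / 0.41 = 1.4632 / 0.41 = 3.5687
A = e^3.5687 ≈ 35.47 km²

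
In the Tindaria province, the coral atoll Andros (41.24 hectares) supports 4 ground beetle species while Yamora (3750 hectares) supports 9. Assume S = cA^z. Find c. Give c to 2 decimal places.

z = ln(S₂/S₁) / ln(A₂/A₁) = ln(9/4) / ln(3750/41.24) = 0.8109 / 4.5101 = 0.1798
c = S₁ / A₁^z = 4 / 41.24^0.1798 = 4 / 1.952 = 2.049

2.05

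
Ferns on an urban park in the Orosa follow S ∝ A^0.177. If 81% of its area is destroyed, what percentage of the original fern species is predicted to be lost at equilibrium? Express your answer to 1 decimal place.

25.5%

S_new/S_old = (A_new/A_old)^z = 0.19^0.177
= exp(0.177 × ln 0.19) = exp(0.177 × -1.6607) = exp(-0.2939) ≈ 0.7453
Fraction lost = 1 − 0.7453 = 0.2547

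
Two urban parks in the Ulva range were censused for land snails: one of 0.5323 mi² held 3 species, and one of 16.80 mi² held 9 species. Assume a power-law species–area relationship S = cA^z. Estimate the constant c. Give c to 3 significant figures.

3.67

z = ln(S₂/S₁) / ln(A₂/A₁) = ln(9/3) / ln(16.8/0.5323) = 1.0986 / 3.4519 = 0.3183
c = S₁ / A₁^z = 3 / 0.5323^0.3183 = 3 / 0.8182 = 3.667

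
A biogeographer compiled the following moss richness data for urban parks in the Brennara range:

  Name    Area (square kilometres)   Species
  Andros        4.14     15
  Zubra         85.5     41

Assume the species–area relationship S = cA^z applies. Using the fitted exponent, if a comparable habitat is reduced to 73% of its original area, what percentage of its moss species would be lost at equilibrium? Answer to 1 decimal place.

9.9%

z = ln(41/15) / ln(85.5/4.14) = 1.0055 / 3.0278 = 0.3321
S_new/S_old = (A_new/A_old)^z = 0.73^0.3321 = exp(0.3321 × -0.3147) = 0.9008
Fraction lost = 1 − 0.9008 = 0.09924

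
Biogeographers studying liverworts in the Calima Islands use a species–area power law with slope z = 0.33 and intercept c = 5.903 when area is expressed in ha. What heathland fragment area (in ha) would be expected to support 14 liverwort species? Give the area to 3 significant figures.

13.7 ha

14 = 5.903 × A^0.33  ⇒  A^0.33 = 14/5.903 = 2.372
ln A = ln(2.372) / 0.33 = 0.8636 / 0.33 = 2.6170
A = e^2.6170 ≈ 13.69 ha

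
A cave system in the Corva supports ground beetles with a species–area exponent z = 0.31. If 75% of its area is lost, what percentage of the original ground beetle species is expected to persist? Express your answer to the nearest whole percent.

S_new/S_old = (A_new/A_old)^z = 0.25^0.31
= exp(0.31 × ln 0.25) = exp(0.31 × -1.3863) = exp(-0.4298) ≈ 0.6507

65%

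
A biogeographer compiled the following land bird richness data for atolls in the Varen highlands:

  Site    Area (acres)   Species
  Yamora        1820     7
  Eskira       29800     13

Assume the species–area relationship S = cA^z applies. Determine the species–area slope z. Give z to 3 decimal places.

Taking logs: ln S = ln c + z ln A, so z = (ln S₂ − ln S₁)/(ln A₂ − ln A₁).
z = ln(13/7) / ln(29800/1820) = ln(1.857) / ln(16.37) = 0.6190 / 2.7957 = 0.2214

0.221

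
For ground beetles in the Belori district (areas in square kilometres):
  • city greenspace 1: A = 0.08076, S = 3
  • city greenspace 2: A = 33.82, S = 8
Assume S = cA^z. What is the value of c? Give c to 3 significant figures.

4.52

z = ln(S₂/S₁) / ln(A₂/A₁) = ln(8/3) / ln(33.82/0.08076) = 0.9808 / 6.0373 = 0.1625
c = S₁ / A₁^z = 3 / 0.08076^0.1625 = 3 / 0.6644 = 4.515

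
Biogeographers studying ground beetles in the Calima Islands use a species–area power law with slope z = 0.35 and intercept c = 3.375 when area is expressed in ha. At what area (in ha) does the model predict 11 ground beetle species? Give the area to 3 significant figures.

29.2 ha

11 = 3.375 × A^0.35  ⇒  A^0.35 = 11/3.375 = 3.259
ln A = ln(3.259) / 0.35 = 1.1815 / 0.35 = 3.3757
A = e^3.3757 ≈ 29.25 ha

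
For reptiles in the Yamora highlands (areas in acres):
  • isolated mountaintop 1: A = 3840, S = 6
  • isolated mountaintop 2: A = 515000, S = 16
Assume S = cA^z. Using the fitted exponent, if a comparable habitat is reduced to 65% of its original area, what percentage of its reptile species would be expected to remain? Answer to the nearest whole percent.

z = ln(16/6) / ln(515000/3840) = 0.9808 / 4.8987 = 0.2002
S_new/S_old = (A_new/A_old)^z = 0.65^0.2002 = exp(0.2002 × -0.4308) = 0.9174

92%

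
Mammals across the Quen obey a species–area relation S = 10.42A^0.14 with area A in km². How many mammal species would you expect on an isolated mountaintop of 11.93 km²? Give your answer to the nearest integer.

S = 10.42 × 11.93^0.14
ln S = ln 10.42 + 0.14 × ln 11.93 = 2.3437 + 0.14 × 2.4791 = 2.6908
S = e^2.6908 ≈ 14.74

15 species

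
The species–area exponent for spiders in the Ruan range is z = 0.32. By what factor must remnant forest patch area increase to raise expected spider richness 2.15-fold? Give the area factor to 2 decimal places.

10.94

(A₂/A₁)^0.32 = 2.15, so A₂/A₁ = 2.15^(1/0.32) = 2.15^3.125
ln(A₂/A₁) = ln 2.15 / 0.32 = 0.7655 / 0.32 = 2.3921
A₂/A₁ = e^2.3921 ≈ 10.94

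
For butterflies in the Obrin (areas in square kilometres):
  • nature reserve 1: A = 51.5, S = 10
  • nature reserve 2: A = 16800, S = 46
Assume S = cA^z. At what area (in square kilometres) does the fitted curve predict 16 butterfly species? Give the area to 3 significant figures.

z = ln(46/10) / ln(16800/51.5) = 1.5261 / 5.7876 = 0.2637
c = 10 / 51.5^0.2637 = 10 / 2.827 = 3.537
A = (16/3.537)^(1/0.2637) ⇒ ln A = ln(4.524)/0.2637 = 5.7241
A = e^5.7241 ≈ 306.1 square kilometres

306 square kilometres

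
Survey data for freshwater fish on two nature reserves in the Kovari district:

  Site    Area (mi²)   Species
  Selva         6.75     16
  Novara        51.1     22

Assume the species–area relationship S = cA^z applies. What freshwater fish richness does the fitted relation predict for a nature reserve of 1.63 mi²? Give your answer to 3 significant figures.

12.8

z = ln(22/16) / ln(51.1/6.75) = 0.3185 / 2.0242 = 0.1573
c = 16 / 6.75^0.1573 = 16 / 1.35 = 11.85
S₃ = 11.85 × 1.63^0.1573 = 11.85 × 1.08 ≈ 12.79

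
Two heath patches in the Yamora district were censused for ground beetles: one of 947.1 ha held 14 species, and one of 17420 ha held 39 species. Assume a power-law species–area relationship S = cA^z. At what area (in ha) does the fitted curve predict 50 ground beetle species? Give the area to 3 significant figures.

35300 ha

z = ln(39/14) / ln(17420/947.1) = 1.0245 / 2.9120 = 0.3518
c = 14 / 947.1^0.3518 = 14 / 11.15 = 1.256
A = (50/1.256)^(1/0.3518) ⇒ ln A = ln(39.81)/0.3518 = 10.4716
A = e^10.4716 ≈ 35298 ha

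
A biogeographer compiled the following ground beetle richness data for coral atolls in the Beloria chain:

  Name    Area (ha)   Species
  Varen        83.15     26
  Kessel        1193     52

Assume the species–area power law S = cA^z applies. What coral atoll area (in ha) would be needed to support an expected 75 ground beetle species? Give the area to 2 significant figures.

4900 ha

z = ln(52/26) / ln(1193/83.15) = 0.6931 / 2.6636 = 0.2602
c = 26 / 83.15^0.2602 = 26 / 3.159 = 8.229
A = (75/8.229)^(1/0.2602) ⇒ ln A = ln(9.114)/0.2602 = 8.4916
A = e^8.4916 ≈ 4874 ha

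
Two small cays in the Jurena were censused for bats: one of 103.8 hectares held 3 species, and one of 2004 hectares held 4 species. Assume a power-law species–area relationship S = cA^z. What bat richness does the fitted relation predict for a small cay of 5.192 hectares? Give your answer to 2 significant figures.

z = ln(4/3) / ln(2004/103.8) = 0.2877 / 2.9604 = 0.0972
c = 3 / 103.8^0.0972 = 3 / 1.57 = 1.911
S₃ = 1.911 × 5.192^0.0972 = 1.911 × 1.174 ≈ 2.242

2.2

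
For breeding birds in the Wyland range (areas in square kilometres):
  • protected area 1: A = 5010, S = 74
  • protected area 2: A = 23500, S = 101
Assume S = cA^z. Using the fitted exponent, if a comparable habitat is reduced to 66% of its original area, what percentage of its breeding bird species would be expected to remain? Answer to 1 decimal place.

92.0%

z = ln(101/74) / ln(23500/5010) = 0.3111 / 1.5456 = 0.2013
S_new/S_old = (A_new/A_old)^z = 0.66^0.2013 = exp(0.2013 × -0.4155) = 0.9198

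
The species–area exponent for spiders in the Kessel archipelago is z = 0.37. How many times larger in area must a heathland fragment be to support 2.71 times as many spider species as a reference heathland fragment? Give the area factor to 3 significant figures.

14.8

(A₂/A₁)^0.37 = 2.71, so A₂/A₁ = 2.71^(1/0.37) = 2.71^2.703
ln(A₂/A₁) = ln 2.71 / 0.37 = 0.9969 / 0.37 = 2.6945
A₂/A₁ = e^2.6945 ≈ 14.8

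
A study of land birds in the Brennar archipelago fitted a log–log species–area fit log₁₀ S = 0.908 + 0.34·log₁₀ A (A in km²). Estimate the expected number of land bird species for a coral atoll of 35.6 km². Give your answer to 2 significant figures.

S = 8.091 × 35.6^0.34
ln S = ln 8.091 + 0.34 × ln 35.6 = 2.0907 + 0.34 × 3.5723 = 3.3053
S = e^3.3053 ≈ 27.26

27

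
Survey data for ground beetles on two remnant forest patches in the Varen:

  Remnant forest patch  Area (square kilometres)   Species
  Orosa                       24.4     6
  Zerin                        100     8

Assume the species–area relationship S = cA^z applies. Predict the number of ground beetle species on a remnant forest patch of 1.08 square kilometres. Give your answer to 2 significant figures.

z = ln(8/6) / ln(100/24.4) = 0.2877 / 1.4106 = 0.2039
c = 6 / 24.4^0.2039 = 6 / 1.918 = 3.128
S₃ = 3.128 × 1.08^0.2039 = 3.128 × 1.016 ≈ 3.177

3.2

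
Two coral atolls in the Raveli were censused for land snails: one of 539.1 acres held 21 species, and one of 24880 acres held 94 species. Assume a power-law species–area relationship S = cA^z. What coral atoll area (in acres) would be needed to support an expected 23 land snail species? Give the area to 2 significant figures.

680 acres

z = ln(94/21) / ln(24880/539.1) = 1.4988 / 3.8319 = 0.3911
c = 21 / 539.1^0.3911 = 21 / 11.71 = 1.794
A = (23/1.794)^(1/0.3911) ⇒ ln A = ln(12.82)/0.3911 = 6.5225
A = e^6.5225 ≈ 680.3 acres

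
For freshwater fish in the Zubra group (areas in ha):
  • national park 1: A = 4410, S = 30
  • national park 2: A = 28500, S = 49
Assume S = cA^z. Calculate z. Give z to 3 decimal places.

0.263

Taking logs: ln S = ln c + z ln A, so z = (ln S₂ − ln S₁)/(ln A₂ − ln A₁).
z = ln(49/30) / ln(28500/4410) = ln(1.633) / ln(6.463) = 0.4906 / 1.8660 = 0.2629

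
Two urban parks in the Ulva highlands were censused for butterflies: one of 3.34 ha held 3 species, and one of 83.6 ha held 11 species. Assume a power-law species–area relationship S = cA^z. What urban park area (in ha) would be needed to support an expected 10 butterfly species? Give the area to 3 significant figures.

z = ln(11/3) / ln(83.6/3.34) = 1.2993 / 3.2201 = 0.4035
c = 3 / 3.34^0.4035 = 3 / 1.627 = 1.844
A = (10/1.844)^(1/0.4035) ⇒ ln A = ln(5.423)/0.4035 = 4.1898
A = e^4.1898 ≈ 66.01 ha

66.0 ha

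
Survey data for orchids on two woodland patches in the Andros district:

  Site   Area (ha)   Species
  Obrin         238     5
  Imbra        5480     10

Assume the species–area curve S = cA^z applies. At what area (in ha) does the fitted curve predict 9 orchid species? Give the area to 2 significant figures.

z = ln(10/5) / ln(5480/238) = 0.6931 / 3.1366 = 0.2210
c = 5 / 238^0.2210 = 5 / 3.351 = 1.492
A = (9/1.492)^(1/0.2210) ⇒ ln A = ln(6.032)/0.2210 = 8.1321
A = e^8.1321 ≈ 3402 ha

3400 ha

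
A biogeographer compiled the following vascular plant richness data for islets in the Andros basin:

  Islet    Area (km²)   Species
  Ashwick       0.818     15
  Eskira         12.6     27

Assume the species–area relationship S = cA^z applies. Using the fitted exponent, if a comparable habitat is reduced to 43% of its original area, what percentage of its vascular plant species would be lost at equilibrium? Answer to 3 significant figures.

16.6%

z = ln(27/15) / ln(12.6/0.818) = 0.5878 / 2.7346 = 0.2149
S_new/S_old = (A_new/A_old)^z = 0.43^0.2149 = exp(0.2149 × -0.8440) = 0.8341
Fraction lost = 1 − 0.8341 = 0.1659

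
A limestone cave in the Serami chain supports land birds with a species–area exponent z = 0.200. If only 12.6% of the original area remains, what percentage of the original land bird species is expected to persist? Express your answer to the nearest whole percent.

66%

S_new/S_old = (A_new/A_old)^z = 0.126^0.2
= exp(0.2 × ln 0.126) = exp(0.2 × -2.0715) = exp(-0.4143) ≈ 0.6608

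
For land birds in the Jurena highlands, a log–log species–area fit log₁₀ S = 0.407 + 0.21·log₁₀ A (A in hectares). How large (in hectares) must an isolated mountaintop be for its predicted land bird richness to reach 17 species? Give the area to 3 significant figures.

17 = 2.553 × A^0.21  ⇒  A^0.21 = 17/2.553 = 6.66
ln A = ln(6.66) / 0.21 = 1.8961 / 0.21 = 9.0289
A = e^9.0289 ≈ 8340 hectares

8340 hectares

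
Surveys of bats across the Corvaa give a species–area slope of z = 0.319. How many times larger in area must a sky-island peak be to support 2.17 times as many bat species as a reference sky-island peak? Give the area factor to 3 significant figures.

11.3

(A₂/A₁)^0.319 = 2.17, so A₂/A₁ = 2.17^(1/0.319) = 2.17^3.135
ln(A₂/A₁) = ln 2.17 / 0.319 = 0.7747 / 0.319 = 2.4286
A₂/A₁ = e^2.4286 ≈ 11.34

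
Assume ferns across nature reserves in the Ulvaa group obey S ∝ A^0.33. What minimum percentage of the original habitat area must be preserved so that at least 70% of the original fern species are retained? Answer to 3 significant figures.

Need (A_new/A_old)^0.33 = 0.7, so A_new/A_old = 0.7^(1/0.33) = 0.7^3.03
ln(A_new/A_old) = ln 0.7 / 0.33 = -0.3567 / 0.33 = -1.0808
A_new/A_old = e^-1.0808 ≈ 0.3393

33.9%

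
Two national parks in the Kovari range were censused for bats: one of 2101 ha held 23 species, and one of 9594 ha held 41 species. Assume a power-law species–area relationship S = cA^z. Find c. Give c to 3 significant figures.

1.25

z = ln(S₂/S₁) / ln(A₂/A₁) = ln(41/23) / ln(9594/2101) = 0.5781 / 1.5187 = 0.3806
c = S₁ / A₁^z = 23 / 2101^0.3806 = 23 / 18.39 = 1.251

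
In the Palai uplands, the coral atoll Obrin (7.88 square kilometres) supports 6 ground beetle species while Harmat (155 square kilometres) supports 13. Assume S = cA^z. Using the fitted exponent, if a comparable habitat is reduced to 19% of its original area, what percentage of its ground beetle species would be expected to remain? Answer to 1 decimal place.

65.0%

z = ln(13/6) / ln(155/7.88) = 0.7732 / 2.9791 = 0.2595
S_new/S_old = (A_new/A_old)^z = 0.19^0.2595 = exp(0.2595 × -1.6607) = 0.6498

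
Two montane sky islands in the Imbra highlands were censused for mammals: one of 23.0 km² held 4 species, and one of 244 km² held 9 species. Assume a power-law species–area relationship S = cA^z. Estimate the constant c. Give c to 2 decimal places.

1.36

z = ln(S₂/S₁) / ln(A₂/A₁) = ln(9/4) / ln(244/23) = 0.8109 / 2.3617 = 0.3434
c = S₁ / A₁^z = 4 / 23^0.3434 = 4 / 2.935 = 1.363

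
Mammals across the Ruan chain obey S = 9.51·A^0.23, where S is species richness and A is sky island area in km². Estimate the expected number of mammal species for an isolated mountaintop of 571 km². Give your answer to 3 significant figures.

40.9

S = 9.51 × 571^0.23
ln S = ln 9.51 + 0.23 × ln 571 = 2.2523 + 0.23 × 6.3474 = 3.7122
S = e^3.7122 ≈ 40.95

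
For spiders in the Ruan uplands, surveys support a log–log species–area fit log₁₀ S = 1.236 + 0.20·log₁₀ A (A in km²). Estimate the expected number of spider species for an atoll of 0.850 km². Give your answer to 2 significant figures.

17

S = 17.22 × 0.85^0.2
ln S = ln 17.22 + 0.2 × ln 0.85 = 2.8460 + 0.2 × -0.1625 = 2.8135
S = e^2.8135 ≈ 16.67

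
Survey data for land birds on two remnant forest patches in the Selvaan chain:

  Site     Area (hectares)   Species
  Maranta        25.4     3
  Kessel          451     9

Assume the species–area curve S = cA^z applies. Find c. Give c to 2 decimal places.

z = ln(S₂/S₁) / ln(A₂/A₁) = ln(9/3) / ln(451/25.4) = 1.0986 / 2.8767 = 0.3819
c = S₁ / A₁^z = 3 / 25.4^0.3819 = 3 / 3.44 = 0.8722

0.87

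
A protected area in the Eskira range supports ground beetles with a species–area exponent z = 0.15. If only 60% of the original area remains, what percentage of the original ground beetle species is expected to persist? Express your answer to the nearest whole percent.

S_new/S_old = (A_new/A_old)^z = 0.6^0.15
= exp(0.15 × ln 0.6) = exp(0.15 × -0.5108) = exp(-0.0766) ≈ 0.9262

93%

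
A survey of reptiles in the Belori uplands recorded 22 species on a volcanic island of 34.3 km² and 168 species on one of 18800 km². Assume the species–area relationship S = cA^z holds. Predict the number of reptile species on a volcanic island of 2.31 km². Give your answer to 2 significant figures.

9.2

z = ln(168/22) / ln(18800/34.3) = 2.0329 / 6.3065 = 0.3224
c = 22 / 34.3^0.3224 = 22 / 3.125 = 7.039
S₃ = 7.039 × 2.31^0.3224 = 7.039 × 1.31 ≈ 9.22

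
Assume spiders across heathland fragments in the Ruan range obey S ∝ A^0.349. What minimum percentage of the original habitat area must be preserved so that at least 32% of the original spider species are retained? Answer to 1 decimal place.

Need (A_new/A_old)^0.349 = 0.32, so A_new/A_old = 0.32^(1/0.349) = 0.32^2.865
ln(A_new/A_old) = ln 0.32 / 0.349 = -1.1394 / 0.349 = -3.2649
A_new/A_old = e^-3.2649 ≈ 0.0382

3.8%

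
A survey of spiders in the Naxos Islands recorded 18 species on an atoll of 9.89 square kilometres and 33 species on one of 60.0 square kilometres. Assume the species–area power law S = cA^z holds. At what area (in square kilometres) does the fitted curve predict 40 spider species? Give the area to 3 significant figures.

z = ln(33/18) / ln(60/9.89) = 0.6061 / 1.8028 = 0.3362
c = 18 / 9.89^0.3362 = 18 / 2.161 = 8.331
A = (40/8.331)^(1/0.3362) ⇒ ln A = ln(4.802)/0.3362 = 4.6665
A = e^4.6665 ≈ 106.3 square kilometres

106 square kilometres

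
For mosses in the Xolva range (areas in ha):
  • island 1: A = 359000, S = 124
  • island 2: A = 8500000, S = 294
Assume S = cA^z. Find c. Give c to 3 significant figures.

z = ln(S₂/S₁) / ln(A₂/A₁) = ln(294/124) / ln(8500000/359000) = 0.8633 / 3.1645 = 0.2728
c = S₁ / A₁^z = 124 / 359000^0.2728 = 124 / 32.77 = 3.784

3.78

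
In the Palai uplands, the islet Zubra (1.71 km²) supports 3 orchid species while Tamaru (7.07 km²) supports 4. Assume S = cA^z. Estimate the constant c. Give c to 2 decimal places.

2.69

z = ln(S₂/S₁) / ln(A₂/A₁) = ln(4/3) / ln(7.07/1.71) = 0.2877 / 1.4194 = 0.2027
c = S₁ / A₁^z = 3 / 1.71^0.2027 = 3 / 1.115 = 2.691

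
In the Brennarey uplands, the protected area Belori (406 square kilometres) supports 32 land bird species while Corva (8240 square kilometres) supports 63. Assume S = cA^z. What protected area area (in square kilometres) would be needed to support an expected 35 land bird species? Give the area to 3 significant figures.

605 square kilometres

z = ln(63/32) / ln(8240/406) = 0.6774 / 3.0104 = 0.2250
c = 32 / 406^0.2250 = 32 / 3.863 = 8.283
A = (35/8.283)^(1/0.2250) ⇒ ln A = ln(4.226)/0.2250 = 6.4046
A = e^6.4046 ≈ 604.6 square kilometres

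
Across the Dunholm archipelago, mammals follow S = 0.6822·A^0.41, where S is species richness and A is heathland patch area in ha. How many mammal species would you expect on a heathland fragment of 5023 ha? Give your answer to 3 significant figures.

22.5

S = 0.6822 × 5023^0.41
ln S = ln 0.6822 + 0.41 × ln 5023 = -0.3824 + 0.41 × 8.5218 = 3.1115
S = e^3.1115 ≈ 22.45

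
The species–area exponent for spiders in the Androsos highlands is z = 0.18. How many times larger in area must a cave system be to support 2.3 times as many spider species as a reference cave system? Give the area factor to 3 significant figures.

102

(A₂/A₁)^0.18 = 2.3, so A₂/A₁ = 2.3^(1/0.18) = 2.3^5.556
ln(A₂/A₁) = ln 2.3 / 0.18 = 0.8329 / 0.18 = 4.6273
A₂/A₁ = e^4.6273 ≈ 102.2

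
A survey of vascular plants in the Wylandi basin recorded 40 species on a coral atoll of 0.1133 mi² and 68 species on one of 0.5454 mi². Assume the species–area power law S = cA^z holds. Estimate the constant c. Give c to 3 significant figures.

83.4

z = ln(S₂/S₁) / ln(A₂/A₁) = ln(68/40) / ln(0.5454/0.1133) = 0.5306 / 1.5715 = 0.3377
c = S₁ / A₁^z = 40 / 0.1133^0.3377 = 40 / 0.4793 = 83.45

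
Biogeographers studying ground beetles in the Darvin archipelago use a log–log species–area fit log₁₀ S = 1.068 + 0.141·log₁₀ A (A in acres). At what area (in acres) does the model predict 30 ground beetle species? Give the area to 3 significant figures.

797 acres

30 = 11.69 × A^0.141  ⇒  A^0.141 = 30/11.69 = 2.565
ln A = ln(2.565) / 0.141 = 0.9420 / 0.141 = 6.6811
A = e^6.6811 ≈ 797.2 acres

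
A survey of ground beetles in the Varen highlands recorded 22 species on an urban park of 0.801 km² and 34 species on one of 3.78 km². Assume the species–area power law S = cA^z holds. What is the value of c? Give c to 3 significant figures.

z = ln(S₂/S₁) / ln(A₂/A₁) = ln(34/22) / ln(3.78/0.801) = 0.4353 / 1.5516 = 0.2806
c = S₁ / A₁^z = 22 / 0.801^0.2806 = 22 / 0.9396 = 23.41

23.4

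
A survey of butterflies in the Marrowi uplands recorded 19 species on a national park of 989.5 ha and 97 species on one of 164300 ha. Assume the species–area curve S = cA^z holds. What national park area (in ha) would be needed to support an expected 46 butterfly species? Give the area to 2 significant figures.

z = ln(97/19) / ln(164300/989.5) = 1.6303 / 5.1122 = 0.3189
c = 19 / 989.5^0.3189 = 19 / 9.02 = 2.106
A = (46/2.106)^(1/0.3189) ⇒ ln A = ln(21.84)/0.3189 = 9.6699
A = e^9.6699 ≈ 15834 ha

16000 ha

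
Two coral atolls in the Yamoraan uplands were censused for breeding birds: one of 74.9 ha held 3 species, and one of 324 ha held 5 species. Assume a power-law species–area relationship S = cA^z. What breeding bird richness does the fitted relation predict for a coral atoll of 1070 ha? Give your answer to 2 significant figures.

7.6

z = ln(5/3) / ln(324/74.9) = 0.5108 / 1.4646 = 0.3488
c = 3 / 74.9^0.3488 = 3 / 4.506 = 0.6658
S₃ = 0.6658 × 1070^0.3488 = 0.6658 × 11.39 ≈ 7.585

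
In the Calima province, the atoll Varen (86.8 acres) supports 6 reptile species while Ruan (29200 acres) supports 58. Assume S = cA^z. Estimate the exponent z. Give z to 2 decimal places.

Taking logs: ln S = ln c + z ln A, so z = (ln S₂ − ln S₁)/(ln A₂ − ln A₁).
z = ln(58/6) / ln(29200/86.8) = ln(9.667) / ln(336.4) = 2.2687 / 5.8183 = 0.3899

0.39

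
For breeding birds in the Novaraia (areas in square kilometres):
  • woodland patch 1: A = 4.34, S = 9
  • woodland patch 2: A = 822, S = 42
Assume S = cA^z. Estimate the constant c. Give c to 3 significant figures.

z = ln(S₂/S₁) / ln(A₂/A₁) = ln(42/9) / ln(822/4.34) = 1.5404 / 5.2439 = 0.2938
c = S₁ / A₁^z = 9 / 4.34^0.2938 = 9 / 1.539 = 5.848

5.85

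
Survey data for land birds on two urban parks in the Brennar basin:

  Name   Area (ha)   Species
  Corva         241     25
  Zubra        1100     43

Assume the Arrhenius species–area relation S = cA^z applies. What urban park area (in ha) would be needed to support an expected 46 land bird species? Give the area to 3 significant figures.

1330 ha

z = ln(43/25) / ln(1100/241) = 0.5423 / 1.5183 = 0.3572
c = 25 / 241^0.3572 = 25 / 7.093 = 3.524
A = (46/3.524)^(1/0.3572) ⇒ ln A = ln(13.05)/0.3572 = 7.1919
A = e^7.1919 ≈ 1329 ha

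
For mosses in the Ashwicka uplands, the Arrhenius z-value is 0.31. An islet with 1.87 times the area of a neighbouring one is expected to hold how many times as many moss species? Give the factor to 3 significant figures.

1.21

S₂/S₁ = (A₂/A₁)^z = 1.87^0.31
ln(S₂/S₁) = 0.31 × ln 1.87 = 0.31 × 0.6259 = 0.1940
S₂/S₁ = e^0.1940 ≈ 1.214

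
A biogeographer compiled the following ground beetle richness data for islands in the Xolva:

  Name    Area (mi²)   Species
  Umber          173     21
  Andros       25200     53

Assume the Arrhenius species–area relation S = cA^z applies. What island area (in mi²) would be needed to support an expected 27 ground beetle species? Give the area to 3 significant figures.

z = ln(53/21) / ln(25200/173) = 0.9258 / 4.9813 = 0.1858
c = 21 / 173^0.1858 = 21 / 2.606 = 8.059
A = (27/8.059)^(1/0.1858) ⇒ ln A = ln(3.35)/0.1858 = 6.5055
A = e^6.5055 ≈ 668.8 mi²

669 mi²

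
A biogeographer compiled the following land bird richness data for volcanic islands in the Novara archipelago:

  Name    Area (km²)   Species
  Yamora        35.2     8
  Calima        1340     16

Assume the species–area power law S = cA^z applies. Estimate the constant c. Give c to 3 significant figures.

z = ln(S₂/S₁) / ln(A₂/A₁) = ln(16/8) / ln(1340/35.2) = 0.6931 / 3.6394 = 0.1905
c = S₁ / A₁^z = 8 / 35.2^0.1905 = 8 / 1.97 = 4.06

4.06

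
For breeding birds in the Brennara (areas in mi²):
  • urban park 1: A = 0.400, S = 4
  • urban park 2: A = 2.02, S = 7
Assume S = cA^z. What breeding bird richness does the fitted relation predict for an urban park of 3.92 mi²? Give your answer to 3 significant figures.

8.80

z = ln(7/4) / ln(2.02/0.4) = 0.5596 / 1.6194 = 0.3456
c = 4 / 0.4^0.3456 = 4 / 0.7286 = 5.49
S₃ = 5.49 × 3.92^0.3456 = 5.49 × 1.603 ≈ 8.802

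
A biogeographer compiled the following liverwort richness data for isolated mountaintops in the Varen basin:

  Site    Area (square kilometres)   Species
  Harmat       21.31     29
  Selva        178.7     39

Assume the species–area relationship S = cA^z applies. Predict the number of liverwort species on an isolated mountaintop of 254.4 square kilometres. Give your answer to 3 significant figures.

z = ln(39/29) / ln(178.7/21.31) = 0.2963 / 2.1265 = 0.1393
c = 29 / 21.31^0.1393 = 29 / 1.531 = 18.94
S₃ = 18.94 × 254.4^0.1393 = 18.94 × 2.163 ≈ 40.97

41.0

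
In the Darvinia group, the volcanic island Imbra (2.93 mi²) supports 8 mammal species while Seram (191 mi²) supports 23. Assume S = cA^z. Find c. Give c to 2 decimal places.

z = ln(S₂/S₁) / ln(A₂/A₁) = ln(23/8) / ln(191/2.93) = 1.0561 / 4.1773 = 0.2528
c = S₁ / A₁^z = 8 / 2.93^0.2528 = 8 / 1.312 = 6.096

6.10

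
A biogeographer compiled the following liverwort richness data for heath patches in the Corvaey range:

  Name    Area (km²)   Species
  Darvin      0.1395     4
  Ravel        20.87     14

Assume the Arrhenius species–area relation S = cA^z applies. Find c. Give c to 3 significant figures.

z = ln(S₂/S₁) / ln(A₂/A₁) = ln(14/4) / ln(20.87/0.1395) = 1.2528 / 5.0080 = 0.2502
c = S₁ / A₁^z = 4 / 0.1395^0.2502 = 4 / 0.611 = 6.547

6.55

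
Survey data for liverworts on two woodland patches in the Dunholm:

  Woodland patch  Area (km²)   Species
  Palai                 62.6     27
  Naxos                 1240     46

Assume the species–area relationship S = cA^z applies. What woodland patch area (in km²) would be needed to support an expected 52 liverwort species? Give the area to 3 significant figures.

z = ln(46/27) / ln(1240/62.6) = 0.5328 / 2.9861 = 0.1784
c = 27 / 62.6^0.1784 = 27 / 2.092 = 12.91
A = (52/12.91)^(1/0.1784) ⇒ ln A = ln(4.029)/0.1784 = 7.8100
A = e^7.8100 ≈ 2465 km²

2470 km²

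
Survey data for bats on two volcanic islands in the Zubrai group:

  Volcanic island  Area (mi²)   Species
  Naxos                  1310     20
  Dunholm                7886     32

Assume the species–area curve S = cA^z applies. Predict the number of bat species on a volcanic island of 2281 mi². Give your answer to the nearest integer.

23

z = ln(32/20) / ln(7886/1310) = 0.4700 / 1.7951 = 0.2618
c = 20 / 1310^0.2618 = 20 / 6.549 = 3.054
S₃ = 3.054 × 2281^0.2618 = 3.054 × 7.573 ≈ 23.13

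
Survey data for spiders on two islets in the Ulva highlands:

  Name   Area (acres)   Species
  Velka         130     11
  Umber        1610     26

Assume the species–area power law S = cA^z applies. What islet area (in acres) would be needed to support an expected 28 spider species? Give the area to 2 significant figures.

z = ln(26/11) / ln(1610/130) = 0.8602 / 2.5165 = 0.3418
c = 11 / 130^0.3418 = 11 / 5.28 = 2.083
A = (28/2.083)^(1/0.3418) ⇒ ln A = ln(13.44)/0.3418 = 7.6008
A = e^7.6008 ≈ 2000 acres

2000 acres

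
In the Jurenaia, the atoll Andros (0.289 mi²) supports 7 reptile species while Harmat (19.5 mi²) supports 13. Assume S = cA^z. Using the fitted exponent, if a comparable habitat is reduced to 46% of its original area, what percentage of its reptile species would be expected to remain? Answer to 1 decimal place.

89.2%

z = ln(13/7) / ln(19.5/0.289) = 0.6190 / 4.2117 = 0.1470
S_new/S_old = (A_new/A_old)^z = 0.46^0.1470 = exp(0.1470 × -0.7765) = 0.8921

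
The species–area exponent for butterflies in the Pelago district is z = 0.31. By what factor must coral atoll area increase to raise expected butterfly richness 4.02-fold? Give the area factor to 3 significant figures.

(A₂/A₁)^0.31 = 4.02, so A₂/A₁ = 4.02^(1/0.31) = 4.02^3.226
ln(A₂/A₁) = ln 4.02 / 0.31 = 1.3913 / 0.31 = 4.4880
A₂/A₁ = e^4.4880 ≈ 88.94

88.9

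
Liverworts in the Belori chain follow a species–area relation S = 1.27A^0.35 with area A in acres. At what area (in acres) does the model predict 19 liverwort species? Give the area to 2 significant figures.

19 = 1.27 × A^0.35  ⇒  A^0.35 = 19/1.27 = 14.96
ln A = ln(14.96) / 0.35 = 2.7054 / 0.35 = 7.7298
A = e^7.7298 ≈ 2275 acres

2300 acres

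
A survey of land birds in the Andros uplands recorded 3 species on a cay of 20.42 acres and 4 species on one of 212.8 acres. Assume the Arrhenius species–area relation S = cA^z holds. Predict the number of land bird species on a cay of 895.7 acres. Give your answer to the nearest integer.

5

z = ln(4/3) / ln(212.8/20.42) = 0.2877 / 2.3438 = 0.1227
c = 3 / 20.42^0.1227 = 3 / 1.448 = 2.072
S₃ = 2.072 × 895.7^0.1227 = 2.072 × 2.303 ≈ 4.772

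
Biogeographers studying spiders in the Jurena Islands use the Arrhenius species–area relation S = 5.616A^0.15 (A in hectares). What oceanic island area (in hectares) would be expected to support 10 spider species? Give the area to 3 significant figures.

10 = 5.616 × A^0.15  ⇒  A^0.15 = 10/5.616 = 1.781
ln A = ln(1.781) / 0.15 = 0.5770 / 0.15 = 3.8464
A = e^3.8464 ≈ 46.83 hectares

46.8 hectares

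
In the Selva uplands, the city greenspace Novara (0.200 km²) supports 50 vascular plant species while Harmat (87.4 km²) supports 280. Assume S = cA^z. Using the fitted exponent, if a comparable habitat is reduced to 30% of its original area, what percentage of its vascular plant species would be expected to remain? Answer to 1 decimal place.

z = ln(280/50) / ln(87.4/0.2) = 1.7228 / 6.0799 = 0.2834
S_new/S_old = (A_new/A_old)^z = 0.3^0.2834 = exp(0.2834 × -1.2040) = 0.711

71.1%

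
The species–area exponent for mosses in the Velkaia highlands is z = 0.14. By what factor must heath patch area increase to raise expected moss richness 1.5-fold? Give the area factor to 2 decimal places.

18.10

(A₂/A₁)^0.14 = 1.5, so A₂/A₁ = 1.5^(1/0.14) = 1.5^7.143
ln(A₂/A₁) = ln 1.5 / 0.14 = 0.4055 / 0.14 = 2.8962
A₂/A₁ = e^2.8962 ≈ 18.1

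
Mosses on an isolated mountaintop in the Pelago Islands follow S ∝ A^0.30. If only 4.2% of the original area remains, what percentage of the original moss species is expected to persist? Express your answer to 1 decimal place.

S_new/S_old = (A_new/A_old)^z = 0.042^0.3
= exp(0.3 × ln 0.042) = exp(0.3 × -3.1701) = exp(-0.9510) ≈ 0.3863

38.6%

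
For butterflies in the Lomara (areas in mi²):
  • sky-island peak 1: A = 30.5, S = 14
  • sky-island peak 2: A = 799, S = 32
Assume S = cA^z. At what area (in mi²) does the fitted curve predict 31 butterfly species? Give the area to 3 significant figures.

z = ln(32/14) / ln(799/30.5) = 0.8267 / 3.2656 = 0.2531
c = 14 / 30.5^0.2531 = 14 / 2.375 = 5.894
A = (31/5.894)^(1/0.2531) ⇒ ln A = ln(5.26)/0.2531 = 6.5579
A = e^6.5579 ≈ 704.8 mi²

705 mi²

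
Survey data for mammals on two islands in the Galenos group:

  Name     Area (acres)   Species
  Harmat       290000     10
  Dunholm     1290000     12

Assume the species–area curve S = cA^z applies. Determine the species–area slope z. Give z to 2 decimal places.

Taking logs: ln S = ln c + z ln A, so z = (ln S₂ − ln S₁)/(ln A₂ − ln A₁).
z = ln(12/10) / ln(1290000/290000) = ln(1.2) / ln(4.448) = 0.1823 / 1.4925 = 0.1222

0.12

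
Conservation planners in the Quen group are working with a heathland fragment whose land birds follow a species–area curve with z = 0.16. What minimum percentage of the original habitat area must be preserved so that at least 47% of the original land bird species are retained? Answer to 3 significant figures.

Need (A_new/A_old)^0.16 = 0.47, so A_new/A_old = 0.47^(1/0.16) = 0.47^6.25
ln(A_new/A_old) = ln 0.47 / 0.16 = -0.7550 / 0.16 = -4.7189
A_new/A_old = e^-4.7189 ≈ 0.008925

0.893%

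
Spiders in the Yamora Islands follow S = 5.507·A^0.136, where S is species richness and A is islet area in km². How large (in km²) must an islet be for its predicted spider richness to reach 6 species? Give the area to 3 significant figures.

6 = 5.507 × A^0.136  ⇒  A^0.136 = 6/5.507 = 1.09
ln A = ln(1.09) / 0.136 = 0.0857 / 0.136 = 0.6304
A = e^0.6304 ≈ 1.878 km²

1.88 km²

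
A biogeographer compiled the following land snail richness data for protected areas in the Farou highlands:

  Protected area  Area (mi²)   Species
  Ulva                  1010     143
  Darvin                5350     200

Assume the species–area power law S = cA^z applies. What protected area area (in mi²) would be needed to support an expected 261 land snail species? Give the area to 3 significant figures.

z = ln(200/143) / ln(5350/1010) = 0.3355 / 1.6671 = 0.2012
c = 143 / 1010^0.2012 = 143 / 4.023 = 35.55
A = (261/35.55)^(1/0.2012) ⇒ ln A = ln(7.343)/0.2012 = 9.9078
A = e^9.9078 ≈ 20086 mi²

20100 mi²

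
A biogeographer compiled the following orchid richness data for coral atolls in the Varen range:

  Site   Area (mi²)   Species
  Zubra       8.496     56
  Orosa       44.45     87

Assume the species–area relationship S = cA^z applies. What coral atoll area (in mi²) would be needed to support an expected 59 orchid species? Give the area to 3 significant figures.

10.3 mi²

z = ln(87/56) / ln(44.45/8.496) = 0.4406 / 1.6548 = 0.2662
c = 56 / 8.496^0.2662 = 56 / 1.768 = 31.68
A = (59/31.68)^(1/0.2662) ⇒ ln A = ln(1.862)/0.2662 = 2.3356
A = e^2.3356 ≈ 10.34 mi²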